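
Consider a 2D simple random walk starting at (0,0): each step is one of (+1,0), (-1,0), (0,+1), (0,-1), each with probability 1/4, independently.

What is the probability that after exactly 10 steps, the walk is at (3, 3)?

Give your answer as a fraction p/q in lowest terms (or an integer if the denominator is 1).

Answer: 2835/262144

Derivation:
Let h be the number of horizontal steps (so 10-h are vertical). To end at (3,3) need (h+3)/2 right-steps and ((10-h)+3)/2 up-steps.
Sum over h with 3 ≤ h ≤ 7, h ≡ 1 (mod 2), 10-h ≡ 1 (mod 2):
h=3: C(10,3)·C(3,3)·C(7,5) = 120·1·21 = 2520
h=5: C(10,5)·C(5,4)·C(5,4) = 252·5·5 = 6300
h=7: C(10,7)·C(7,5)·C(3,3) = 120·21·1 = 2520
Total favorable: 11340
Total paths: 4^10 = 1048576
P = 11340/1048576 = 2835/262144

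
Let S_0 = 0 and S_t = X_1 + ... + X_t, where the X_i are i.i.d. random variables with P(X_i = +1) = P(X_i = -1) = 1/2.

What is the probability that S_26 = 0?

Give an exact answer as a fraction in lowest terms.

Answer: 1300075/8388608

Derivation:
To return to 0 after 26 steps: need exactly 13 steps of +1 and 13 of -1.
Favorable paths: C(26,13) = 10400600
Total paths: 2^26 = 67108864
P = 10400600/67108864 = 1300075/8388608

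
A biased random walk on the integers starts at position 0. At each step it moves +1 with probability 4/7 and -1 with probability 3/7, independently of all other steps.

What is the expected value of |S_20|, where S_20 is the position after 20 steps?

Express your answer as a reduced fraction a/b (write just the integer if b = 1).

S_20 takes values m ≡ 0 (mod 2) with |m| ≤ 20; P(S_20=m) = C(20,(20+m)/2) · (4/7)^((20+m)/2) · (3/7)^((20-m)/2).
Distribution: P(S=-20)=3486784401/79792266297612001, P(S=-18)=92980917360/79792266297612001, P(S=-16)=1177758286560/79792266297612001, P(S=-14)=9422066292480/79792266297612001, P(S=-12)=53391708990720/79792266297612001, P(S=-10)=227804625027072/79792266297612001, P(S=-8)=759348750090240/79792266297612001, P(S=-6)=2024930000240640/79792266297612001, P(S=-4)=4387348333854720/79792266297612001, P(S=-2)=7799730371297280/79792266297612001, P(S=0)=11439604544569344/79792266297612001, P(S=2)=13866187326750720/79792266297612001, P(S=4)=13866187326750720/79792266297612001, P(S=6)=11377384473231360/79792266297612001, P(S=8)=7584922982154240/79792266297612001, P(S=10)=4045292257148928/79792266297612001, P(S=12)=1685538440478720/79792266297612001, P(S=14)=528796373483520/79792266297612001, P(S=16)=117510305218560/79792266297612001, P(S=18)=16492674416640/79792266297612001, P(S=20)=1099511627776/79792266297612001
E[|S_20|] = Σ_m |m|·P(S_20=m) = 336866838289900340/79792266297612001

Answer: 336866838289900340/79792266297612001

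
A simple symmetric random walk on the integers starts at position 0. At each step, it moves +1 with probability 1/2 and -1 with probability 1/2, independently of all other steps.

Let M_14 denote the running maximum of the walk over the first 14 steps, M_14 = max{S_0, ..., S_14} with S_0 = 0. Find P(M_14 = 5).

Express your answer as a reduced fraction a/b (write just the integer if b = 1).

Answer: 1001/16384

Derivation:
Let M_14 = max(S_0,...,S_14). Use the reflection principle: for j ≥ 1, #{paths with M_14 ≥ j} = #{S_14 ≥ j} + #{S_14 ≥ j+1}.
By reflection, #{M_14 ≥ 5} = #{S_14 ≥ 5} + #{S_14 ≥ 6} = 1471 + 1471 = 2942.
#{M_14 ≥ 6} = #{S_14 ≥ 6} + #{S_14 ≥ 7} = 1471 + 470 = 1941.
#{M_14 = 5} = 2942 - 1941 = 1001.
P(M_14 = 5) = 1001/16384 = 1001/16384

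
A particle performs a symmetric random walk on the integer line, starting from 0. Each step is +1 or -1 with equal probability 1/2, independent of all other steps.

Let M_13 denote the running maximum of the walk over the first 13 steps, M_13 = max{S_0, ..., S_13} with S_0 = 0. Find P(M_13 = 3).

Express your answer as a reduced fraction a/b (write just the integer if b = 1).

Answer: 1287/8192

Derivation:
Let M_13 = max(S_0,...,S_13). Use the reflection principle: for j ≥ 1, #{paths with M_13 ≥ j} = #{S_13 ≥ j} + #{S_13 ≥ j+1}.
By reflection, #{M_13 ≥ 3} = #{S_13 ≥ 3} + #{S_13 ≥ 4} = 2380 + 1093 = 3473.
#{M_13 ≥ 4} = #{S_13 ≥ 4} + #{S_13 ≥ 5} = 1093 + 1093 = 2186.
#{M_13 = 3} = 3473 - 2186 = 1287.
P(M_13 = 3) = 1287/8192 = 1287/8192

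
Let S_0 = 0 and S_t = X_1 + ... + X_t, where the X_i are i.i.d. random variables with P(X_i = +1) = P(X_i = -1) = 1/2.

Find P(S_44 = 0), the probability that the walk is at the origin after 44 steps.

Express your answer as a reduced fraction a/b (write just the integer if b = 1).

To return to 0 after 44 steps: need exactly 22 steps of +1 and 22 of -1.
Favorable paths: C(44,22) = 2104098963720
Total paths: 2^44 = 17592186044416
P = 2104098963720/17592186044416 = 263012370465/2199023255552

Answer: 263012370465/2199023255552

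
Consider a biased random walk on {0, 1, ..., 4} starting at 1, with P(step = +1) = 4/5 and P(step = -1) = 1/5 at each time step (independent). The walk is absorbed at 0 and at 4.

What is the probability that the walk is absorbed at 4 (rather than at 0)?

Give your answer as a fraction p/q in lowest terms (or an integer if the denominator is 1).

Answer: 64/85

Derivation:
Biased walk: p = 4/5, q = 1/5, r = q/p = 1/4
Gambler's ruin: P(hit 4 before 0 | start at 1) = (1 - r^a)/(1 - r^N)
r^1 = 1/4; r^4 = 1/256
P = (1 - 1/4) / (1 - 1/256) = 3/4 / 255/256 = 64/85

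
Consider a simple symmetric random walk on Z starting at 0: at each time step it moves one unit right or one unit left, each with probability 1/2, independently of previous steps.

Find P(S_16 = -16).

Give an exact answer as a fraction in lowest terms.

Answer: 1/65536

Derivation:
To reach position -16 after 16 steps: need 0 steps of +1 and 16 of -1.
Favorable paths: C(16,0) = 1
Total paths: 2^16 = 65536
P = 1/65536 = 1/65536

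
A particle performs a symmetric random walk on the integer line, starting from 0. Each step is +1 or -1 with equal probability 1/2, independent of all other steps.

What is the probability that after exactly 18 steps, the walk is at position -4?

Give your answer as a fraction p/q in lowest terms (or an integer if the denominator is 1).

To reach position -4 after 18 steps: need 7 steps of +1 and 11 of -1.
Favorable paths: C(18,7) = 31824
Total paths: 2^18 = 262144
P = 31824/262144 = 1989/16384

Answer: 1989/16384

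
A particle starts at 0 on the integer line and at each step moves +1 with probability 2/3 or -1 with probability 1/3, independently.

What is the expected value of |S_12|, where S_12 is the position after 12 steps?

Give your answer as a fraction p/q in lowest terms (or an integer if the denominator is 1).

Answer: 257372/59049

Derivation:
S_12 takes values m ≡ 0 (mod 2) with |m| ≤ 12; P(S_12=m) = C(12,(12+m)/2) · (2/3)^((12+m)/2) · (1/3)^((12-m)/2).
Distribution: P(S=-12)=1/531441, P(S=-10)=8/177147, P(S=-8)=88/177147, P(S=-6)=1760/531441, P(S=-4)=880/59049, P(S=-2)=2816/59049, P(S=0)=19712/177147, P(S=2)=11264/59049, P(S=4)=14080/59049, P(S=6)=112640/531441, P(S=8)=22528/177147, P(S=10)=8192/177147, P(S=12)=4096/531441
E[|S_12|] = Σ_m |m|·P(S_12=m) = 257372/59049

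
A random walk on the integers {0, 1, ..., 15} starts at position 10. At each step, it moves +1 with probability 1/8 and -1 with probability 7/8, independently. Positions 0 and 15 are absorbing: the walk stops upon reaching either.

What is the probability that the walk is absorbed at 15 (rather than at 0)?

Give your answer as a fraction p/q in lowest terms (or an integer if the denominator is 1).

Answer: 16808/282492057

Derivation:
Biased walk: p = 1/8, q = 7/8, r = q/p = 7
Gambler's ruin: P(hit 15 before 0 | start at 10) = (1 - r^a)/(1 - r^N)
r^10 = 282475249; r^15 = 4747561509943
P = (1 - 282475249) / (1 - 4747561509943) = -282475248 / -4747561509942 = 16808/282492057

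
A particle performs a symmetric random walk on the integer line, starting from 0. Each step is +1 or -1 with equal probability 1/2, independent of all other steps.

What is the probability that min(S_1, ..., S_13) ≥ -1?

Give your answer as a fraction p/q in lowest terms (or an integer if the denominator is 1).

Answer: 429/1024

Derivation:
Let f(t,s) = #length-t paths at position s with S_1..S_t all ≥ -1.
f(t,s) = f(t-1,s-1) + f(t-1,s+1) for s ≥ -1; f(t,s) = 0 for s < -1.
t=0: f(0,0)=1
t=1: f(1,-1)=1 f(1,1)=1
t=2: f(2,0)=2 f(2,2)=1
t=3: f(3,-1)=2 f(3,1)=3 f(3,3)=1
t=4: f(4,0)=5 f(4,2)=4 f(4,4)=1
t=5: f(5,-1)=5 f(5,1)=9 f(5,3)=5 f(5,5)=1
t=6: f(6,0)=14 f(6,2)=14 f(6,4)=6 f(6,6)=1
t=7: f(7,-1)=14 f(7,1)=28 f(7,3)=20 f(7,5)=7 f(7,7)=1
t=8: f(8,0)=42 f(8,2)=48 f(8,4)=27 f(8,6)=8 f(8,8)=1
t=9: f(9,-1)=42 f(9,1)=90 f(9,3)=75 f(9,5)=35 f(9,7)=9 f(9,9)=1
t=10: f(10,0)=132 f(10,2)=165 f(10,4)=110 f(10,6)=44 f(10,8)=10 f(10,10)=1
t=11: f(11,-1)=132 f(11,1)=297 f(11,3)=275 f(11,5)=154 f(11,7)=54 f(11,9)=11 f(11,11)=1
t=12: f(12,0)=429 f(12,2)=572 f(12,4)=429 f(12,6)=208 f(12,8)=65 f(12,10)=12 f(12,12)=1
t=13: f(13,-1)=429 f(13,1)=1001 f(13,3)=1001 f(13,5)=637 f(13,7)=273 f(13,9)=77 f(13,11)=13 f(13,13)=1
Σ_s f(13,s) = 3432
P = 3432/8192 = 429/1024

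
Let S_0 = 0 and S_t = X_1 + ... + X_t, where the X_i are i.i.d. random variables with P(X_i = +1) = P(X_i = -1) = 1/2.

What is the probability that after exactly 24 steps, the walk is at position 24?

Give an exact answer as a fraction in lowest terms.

To reach position 24 after 24 steps: need 24 steps of +1 and 0 of -1.
Favorable paths: C(24,24) = 1
Total paths: 2^24 = 16777216
P = 1/16777216 = 1/16777216

Answer: 1/16777216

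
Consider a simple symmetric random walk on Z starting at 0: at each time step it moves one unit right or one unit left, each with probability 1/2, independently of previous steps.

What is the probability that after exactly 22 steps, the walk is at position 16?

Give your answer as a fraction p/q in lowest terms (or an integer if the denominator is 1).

Answer: 385/1048576

Derivation:
To reach position 16 after 22 steps: need 19 steps of +1 and 3 of -1.
Favorable paths: C(22,19) = 1540
Total paths: 2^22 = 4194304
P = 1540/4194304 = 385/1048576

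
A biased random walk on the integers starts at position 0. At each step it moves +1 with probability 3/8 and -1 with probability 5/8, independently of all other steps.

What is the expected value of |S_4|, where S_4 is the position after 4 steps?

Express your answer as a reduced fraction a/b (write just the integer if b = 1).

S_4 takes values m ≡ 0 (mod 2) with |m| ≤ 4; P(S_4=m) = C(4,(4+m)/2) · (3/8)^((4+m)/2) · (5/8)^((4-m)/2).
Distribution: P(S=-4)=625/4096, P(S=-2)=375/1024, P(S=0)=675/2048, P(S=2)=135/1024, P(S=4)=81/4096
E[|S_4|] = Σ_m |m|·P(S_4=m) = 863/512

Answer: 863/512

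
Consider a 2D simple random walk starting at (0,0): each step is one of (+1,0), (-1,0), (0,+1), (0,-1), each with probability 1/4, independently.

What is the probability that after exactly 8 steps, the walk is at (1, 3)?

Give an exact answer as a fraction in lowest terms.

Let h be the number of horizontal steps (so 8-h are vertical). To end at (1,3) need (h+1)/2 right-steps and ((8-h)+3)/2 up-steps.
Sum over h with 1 ≤ h ≤ 5, h ≡ 1 (mod 2), 8-h ≡ 1 (mod 2):
h=1: C(8,1)·C(1,1)·C(7,5) = 8·1·21 = 168
h=3: C(8,3)·C(3,2)·C(5,4) = 56·3·5 = 840
h=5: C(8,5)·C(5,3)·C(3,3) = 56·10·1 = 560
Total favorable: 1568
Total paths: 4^8 = 65536
P = 1568/65536 = 49/2048

Answer: 49/2048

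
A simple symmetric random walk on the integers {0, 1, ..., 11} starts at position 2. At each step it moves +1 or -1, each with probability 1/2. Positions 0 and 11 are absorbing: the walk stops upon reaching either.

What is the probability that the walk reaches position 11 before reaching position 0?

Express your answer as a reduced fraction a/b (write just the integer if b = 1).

Symmetric walk (p = 1/2): the harmonic-function argument gives P(hit 11 before 0 | start at 2) = a/N.
P = 2/11 = 2/11

Answer: 2/11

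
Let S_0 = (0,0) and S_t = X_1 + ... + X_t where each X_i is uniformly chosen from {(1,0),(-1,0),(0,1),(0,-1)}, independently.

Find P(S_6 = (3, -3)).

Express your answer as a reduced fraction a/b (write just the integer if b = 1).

Let h be the number of horizontal steps (so 6-h are vertical). To end at (3,-3) need (h+3)/2 right-steps and ((6-h)-3)/2 up-steps.
Sum over h with 3 ≤ h ≤ 3, h ≡ 1 (mod 2), 6-h ≡ 1 (mod 2):
h=3: C(6,3)·C(3,3)·C(3,0) = 20·1·1 = 20
Total favorable: 20
Total paths: 4^6 = 4096
P = 20/4096 = 5/1024

Answer: 5/1024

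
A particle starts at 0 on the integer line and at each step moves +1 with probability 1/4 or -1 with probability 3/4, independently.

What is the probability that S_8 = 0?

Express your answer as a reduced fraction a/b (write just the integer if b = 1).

To be at 0 after 8 steps: need exactly 4 steps of +1 and 4 of -1.
Number of such sequences: C(8,4) = 70
Each has probability (1/4)^4 · (3/4)^4 = 81/65536
P = 70 · 81/65536 = 2835/32768

Answer: 2835/32768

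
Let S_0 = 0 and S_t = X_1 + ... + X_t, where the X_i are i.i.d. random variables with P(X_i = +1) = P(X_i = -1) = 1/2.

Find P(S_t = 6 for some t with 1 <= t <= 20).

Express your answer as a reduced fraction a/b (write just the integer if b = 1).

Answer: 24805/131072

Derivation:
Count via complement. Let g(t,s) = #length-t paths at position s with S_1..S_t all ≠ 6.
g(t,s) = g(t-1,s-1) + g(t-1,s+1) for s ≠ 6; g(t,6) = 0.
t=0: g(0,0)=1
t=1: g(1,-1)=1 g(1,1)=1
t=2: g(2,-2)=1 g(2,0)=2 g(2,2)=1
t=3: g(3,-3)=1 g(3,-1)=3 g(3,1)=3 g(3,3)=1
t=4: g(4,-4)=1 g(4,-2)=4 g(4,0)=6 g(4,2)=4 g(4,4)=1
t=5: g(5,-5)=1 g(5,-3)=5 g(5,-1)=10 g(5,1)=10 g(5,3)=5 g(5,5)=1
t=6: g(6,-6)=1 g(6,-4)=6 g(6,-2)=15 g(6,0)=20 g(6,2)=15 g(6,4)=6
t=7: g(7,-7)=1 g(7,-5)=7 g(7,-3)=21 g(7,-1)=35 g(7,1)=35 g(7,3)=21 g(7,5)=6
t=8: g(8,-8)=1 g(8,-6)=8 g(8,-4)=28 g(8,-2)=56 g(8,0)=70 g(8,2)=56 g(8,4)=27
t=9: g(9,-9)=1 g(9,-7)=9 g(9,-5)=36 g(9,-3)=84 g(9,-1)=126 g(9,1)=126 g(9,3)=83 g(9,5)=27
t=10: g(10,-10)=1 g(10,-8)=10 g(10,-6)=45 g(10,-4)=120 g(10,-2)=210 g(10,0)=252 g(10,2)=209 g(10,4)=110
t=11: g(11,-11)=1 g(11,-9)=11 g(11,-7)=55 g(11,-5)=165 g(11,-3)=330 g(11,-1)=462 g(11,1)=461 g(11,3)=319 g(11,5)=110
t=12: g(12,-12)=1 g(12,-10)=12 g(12,-8)=66 g(12,-6)=220 g(12,-4)=495 g(12,-2)=792 g(12,0)=923 g(12,2)=780 g(12,4)=429
t=13: g(13,-13)=1 g(13,-11)=13 g(13,-9)=78 g(13,-7)=286 g(13,-5)=715 g(13,-3)=1287 g(13,-1)=1715 g(13,1)=1703 g(13,3)=1209 g(13,5)=429
t=14: g(14,-14)=1 g(14,-12)=14 g(14,-10)=91 g(14,-8)=364 g(14,-6)=1001 g(14,-4)=2002 g(14,-2)=3002 g(14,0)=3418 g(14,2)=2912 g(14,4)=1638
t=15: g(15,-15)=1 g(15,-13)=15 g(15,-11)=105 g(15,-9)=455 g(15,-7)=1365 g(15,-5)=3003 g(15,-3)=5004 g(15,-1)=6420 g(15,1)=6330 g(15,3)=4550 g(15,5)=1638
t=16: g(16,-16)=1 g(16,-14)=16 g(16,-12)=120 g(16,-10)=560 g(16,-8)=1820 g(16,-6)=4368 g(16,-4)=8007 g(16,-2)=11424 g(16,0)=12750 g(16,2)=10880 g(16,4)=6188
t=17: g(17,-17)=1 g(17,-15)=17 g(17,-13)=136 g(17,-11)=680 g(17,-9)=2380 g(17,-7)=6188 g(17,-5)=12375 g(17,-3)=19431 g(17,-1)=24174 g(17,1)=23630 g(17,3)=17068 g(17,5)=6188
t=18: g(18,-18)=1 g(18,-16)=18 g(18,-14)=153 g(18,-12)=816 g(18,-10)=3060 g(18,-8)=8568 g(18,-6)=18563 g(18,-4)=31806 g(18,-2)=43605 g(18,0)=47804 g(18,2)=40698 g(18,4)=23256
t=19: g(19,-19)=1 g(19,-17)=19 g(19,-15)=171 g(19,-13)=969 g(19,-11)=3876 g(19,-9)=11628 g(19,-7)=27131 g(19,-5)=50369 g(19,-3)=75411 g(19,-1)=91409 g(19,1)=88502 g(19,3)=63954 g(19,5)=23256
t=20: g(20,-20)=1 g(20,-18)=20 g(20,-16)=190 g(20,-14)=1140 g(20,-12)=4845 g(20,-10)=15504 g(20,-8)=38759 g(20,-6)=77500 g(20,-4)=125780 g(20,-2)=166820 g(20,0)=179911 g(20,2)=152456 g(20,4)=87210
Paths never hitting 6: Σ_s g(20,s) = 850136
Paths hitting 6: 2^20 - 850136 = 198440
P = 198440/1048576 = 24805/131072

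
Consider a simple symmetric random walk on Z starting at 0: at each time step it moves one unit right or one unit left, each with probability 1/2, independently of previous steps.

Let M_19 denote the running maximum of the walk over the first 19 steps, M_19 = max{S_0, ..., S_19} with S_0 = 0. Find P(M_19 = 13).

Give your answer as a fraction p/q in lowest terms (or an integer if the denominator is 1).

Let M_19 = max(S_0,...,S_19). Use the reflection principle: for j ≥ 1, #{paths with M_19 ≥ j} = #{S_19 ≥ j} + #{S_19 ≥ j+1}.
By reflection, #{M_19 ≥ 13} = #{S_19 ≥ 13} + #{S_19 ≥ 14} = 1160 + 191 = 1351.
#{M_19 ≥ 14} = #{S_19 ≥ 14} + #{S_19 ≥ 15} = 191 + 191 = 382.
#{M_19 = 13} = 1351 - 382 = 969.
P(M_19 = 13) = 969/524288 = 969/524288

Answer: 969/524288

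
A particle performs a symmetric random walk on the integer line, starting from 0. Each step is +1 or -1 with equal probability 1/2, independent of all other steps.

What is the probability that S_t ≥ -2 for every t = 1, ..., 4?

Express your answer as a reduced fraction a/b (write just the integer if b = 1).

Answer: 7/8

Derivation:
Let f(t,s) = #length-t paths at position s with S_1..S_t all ≥ -2.
f(t,s) = f(t-1,s-1) + f(t-1,s+1) for s ≥ -2; f(t,s) = 0 for s < -2.
t=0: f(0,0)=1
t=1: f(1,-1)=1 f(1,1)=1
t=2: f(2,-2)=1 f(2,0)=2 f(2,2)=1
t=3: f(3,-1)=3 f(3,1)=3 f(3,3)=1
t=4: f(4,-2)=3 f(4,0)=6 f(4,2)=4 f(4,4)=1
Σ_s f(4,s) = 14
P = 14/16 = 7/8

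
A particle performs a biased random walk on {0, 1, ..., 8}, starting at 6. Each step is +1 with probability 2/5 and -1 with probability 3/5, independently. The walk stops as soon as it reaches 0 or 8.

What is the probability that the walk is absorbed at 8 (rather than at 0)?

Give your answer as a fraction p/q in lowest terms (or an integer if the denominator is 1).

Answer: 532/1261

Derivation:
Biased walk: p = 2/5, q = 3/5, r = q/p = 3/2
Gambler's ruin: P(hit 8 before 0 | start at 6) = (1 - r^a)/(1 - r^N)
r^6 = 729/64; r^8 = 6561/256
P = (1 - 729/64) / (1 - 6561/256) = -665/64 / -6305/256 = 532/1261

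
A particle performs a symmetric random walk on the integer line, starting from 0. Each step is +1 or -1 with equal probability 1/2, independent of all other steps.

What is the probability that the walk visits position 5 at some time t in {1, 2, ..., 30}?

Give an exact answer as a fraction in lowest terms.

Answer: 194129627/536870912

Derivation:
Count via complement. Let g(t,s) = #length-t paths at position s with S_1..S_t all ≠ 5.
g(t,s) = g(t-1,s-1) + g(t-1,s+1) for s ≠ 5; g(t,5) = 0.
t=0: g(0,0)=1
t=1: g(1,-1)=1 g(1,1)=1
t=2: g(2,-2)=1 g(2,0)=2 g(2,2)=1
t=3: g(3,-3)=1 g(3,-1)=3 g(3,1)=3 g(3,3)=1
t=4: g(4,-4)=1 g(4,-2)=4 g(4,0)=6 g(4,2)=4 g(4,4)=1
t=5: g(5,-5)=1 g(5,-3)=5 g(5,-1)=10 g(5,1)=10 g(5,3)=5
t=6: g(6,-6)=1 g(6,-4)=6 g(6,-2)=15 g(6,0)=20 g(6,2)=15 g(6,4)=5
t=7: g(7,-7)=1 g(7,-5)=7 g(7,-3)=21 g(7,-1)=35 g(7,1)=35 g(7,3)=20
t=8: g(8,-8)=1 g(8,-6)=8 g(8,-4)=28 g(8,-2)=56 g(8,0)=70 g(8,2)=55 g(8,4)=20
t=9: g(9,-9)=1 g(9,-7)=9 g(9,-5)=36 g(9,-3)=84 g(9,-1)=126 g(9,1)=125 g(9,3)=75
t=10: g(10,-10)=1 g(10,-8)=10 g(10,-6)=45 g(10,-4)=120 g(10,-2)=210 g(10,0)=251 g(10,2)=200 g(10,4)=75
t=11: g(11,-11)=1 g(11,-9)=11 g(11,-7)=55 g(11,-5)=165 g(11,-3)=330 g(11,-1)=461 g(11,1)=451 g(11,3)=275
t=12: g(12,-12)=1 g(12,-10)=12 g(12,-8)=66 g(12,-6)=220 g(12,-4)=495 g(12,-2)=791 g(12,0)=912 g(12,2)=726 g(12,4)=275
t=13: g(13,-13)=1 g(13,-11)=13 g(13,-9)=78 g(13,-7)=286 g(13,-5)=715 g(13,-3)=1286 g(13,-1)=1703 g(13,1)=1638 g(13,3)=1001
t=14: g(14,-14)=1 g(14,-12)=14 g(14,-10)=91 g(14,-8)=364 g(14,-6)=1001 g(14,-4)=2001 g(14,-2)=2989 g(14,0)=3341 g(14,2)=2639 g(14,4)=1001
t=15: g(15,-15)=1 g(15,-13)=15 g(15,-11)=105 g(15,-9)=455 g(15,-7)=1365 g(15,-5)=3002 g(15,-3)=4990 g(15,-1)=6330 g(15,1)=5980 g(15,3)=3640
t=16: g(16,-16)=1 g(16,-14)=16 g(16,-12)=120 g(16,-10)=560 g(16,-8)=1820 g(16,-6)=4367 g(16,-4)=7992 g(16,-2)=11320 g(16,0)=12310 g(16,2)=9620 g(16,4)=3640
t=17: g(17,-17)=1 g(17,-15)=17 g(17,-13)=136 g(17,-11)=680 g(17,-9)=2380 g(17,-7)=6187 g(17,-5)=12359 g(17,-3)=19312 g(17,-1)=23630 g(17,1)=21930 g(17,3)=13260
t=18: g(18,-18)=1 g(18,-16)=18 g(18,-14)=153 g(18,-12)=816 g(18,-10)=3060 g(18,-8)=8567 g(18,-6)=18546 g(18,-4)=31671 g(18,-2)=42942 g(18,0)=45560 g(18,2)=35190 g(18,4)=13260
t=19: g(19,-19)=1 g(19,-17)=19 g(19,-15)=171 g(19,-13)=969 g(19,-11)=3876 g(19,-9)=11627 g(19,-7)=27113 g(19,-5)=50217 g(19,-3)=74613 g(19,-1)=88502 g(19,1)=80750 g(19,3)=48450
t=20: g(20,-20)=1 g(20,-18)=20 g(20,-16)=190 g(20,-14)=1140 g(20,-12)=4845 g(20,-10)=15503 g(20,-8)=38740 g(20,-6)=77330 g(20,-4)=124830 g(20,-2)=163115 g(20,0)=169252 g(20,2)=129200 g(20,4)=48450
t=21: g(21,-21)=1 g(21,-19)=21 g(21,-17)=210 g(21,-15)=1330 g(21,-13)=5985 g(21,-11)=20348 g(21,-9)=54243 g(21,-7)=116070 g(21,-5)=202160 g(21,-3)=287945 g(21,-1)=332367 g(21,1)=298452 g(21,3)=177650
t=22: g(22,-22)=1 g(22,-20)=22 g(22,-18)=231 g(22,-16)=1540 g(22,-14)=7315 g(22,-12)=26333 g(22,-10)=74591 g(22,-8)=170313 g(22,-6)=318230 g(22,-4)=490105 g(22,-2)=620312 g(22,0)=630819 g(22,2)=476102 g(22,4)=177650
t=23: g(23,-23)=1 g(23,-21)=23 g(23,-19)=253 g(23,-17)=1771 g(23,-15)=8855 g(23,-13)=33648 g(23,-11)=100924 g(23,-9)=244904 g(23,-7)=488543 g(23,-5)=808335 g(23,-3)=1110417 g(23,-1)=1251131 g(23,1)=1106921 g(23,3)=653752
t=24: g(24,-24)=1 g(24,-22)=24 g(24,-20)=276 g(24,-18)=2024 g(24,-16)=10626 g(24,-14)=42503 g(24,-12)=134572 g(24,-10)=345828 g(24,-8)=733447 g(24,-6)=1296878 g(24,-4)=1918752 g(24,-2)=2361548 g(24,0)=2358052 g(24,2)=1760673 g(24,4)=653752
t=25: g(25,-25)=1 g(25,-23)=25 g(25,-21)=300 g(25,-19)=2300 g(25,-17)=12650 g(25,-15)=53129 g(25,-13)=177075 g(25,-11)=480400 g(25,-9)=1079275 g(25,-7)=2030325 g(25,-5)=3215630 g(25,-3)=4280300 g(25,-1)=4719600 g(25,1)=4118725 g(25,3)=2414425
t=26: g(26,-26)=1 g(26,-24)=26 g(26,-22)=325 g(26,-20)=2600 g(26,-18)=14950 g(26,-16)=65779 g(26,-14)=230204 g(26,-12)=657475 g(26,-10)=1559675 g(26,-8)=3109600 g(26,-6)=5245955 g(26,-4)=7495930 g(26,-2)=8999900 g(26,0)=8838325 g(26,2)=6533150 g(26,4)=2414425
t=27: g(27,-27)=1 g(27,-25)=27 g(27,-23)=351 g(27,-21)=2925 g(27,-19)=17550 g(27,-17)=80729 g(27,-15)=295983 g(27,-13)=887679 g(27,-11)=2217150 g(27,-9)=4669275 g(27,-7)=8355555 g(27,-5)=12741885 g(27,-3)=16495830 g(27,-1)=17838225 g(27,1)=15371475 g(27,3)=8947575
t=28: g(28,-28)=1 g(28,-26)=28 g(28,-24)=378 g(28,-22)=3276 g(28,-20)=20475 g(28,-18)=98279 g(28,-16)=376712 g(28,-14)=1183662 g(28,-12)=3104829 g(28,-10)=6886425 g(28,-8)=13024830 g(28,-6)=21097440 g(28,-4)=29237715 g(28,-2)=34334055 g(28,0)=33209700 g(28,2)=24319050 g(28,4)=8947575
t=29: g(29,-29)=1 g(29,-27)=29 g(29,-25)=406 g(29,-23)=3654 g(29,-21)=23751 g(29,-19)=118754 g(29,-17)=474991 g(29,-15)=1560374 g(29,-13)=4288491 g(29,-11)=9991254 g(29,-9)=19911255 g(29,-7)=34122270 g(29,-5)=50335155 g(29,-3)=63571770 g(29,-1)=67543755 g(29,1)=57528750 g(29,3)=33266625
t=30: g(30,-30)=1 g(30,-28)=30 g(30,-26)=435 g(30,-24)=4060 g(30,-22)=27405 g(30,-20)=142505 g(30,-18)=593745 g(30,-16)=2035365 g(30,-14)=5848865 g(30,-12)=14279745 g(30,-10)=29902509 g(30,-8)=54033525 g(30,-6)=84457425 g(30,-4)=113906925 g(30,-2)=131115525 g(30,0)=125072505 g(30,2)=90795375 g(30,4)=33266625
Paths never hitting 5: Σ_s g(30,s) = 685482570
Paths hitting 5: 2^30 - 685482570 = 388259254
P = 388259254/1073741824 = 194129627/536870912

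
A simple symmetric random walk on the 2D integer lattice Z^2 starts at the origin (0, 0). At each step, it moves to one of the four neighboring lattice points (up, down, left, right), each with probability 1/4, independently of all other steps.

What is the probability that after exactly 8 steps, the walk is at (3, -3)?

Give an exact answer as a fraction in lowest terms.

Let h be the number of horizontal steps (so 8-h are vertical). To end at (3,-3) need (h+3)/2 right-steps and ((8-h)-3)/2 up-steps.
Sum over h with 3 ≤ h ≤ 5, h ≡ 1 (mod 2), 8-h ≡ 1 (mod 2):
h=3: C(8,3)·C(3,3)·C(5,1) = 56·1·5 = 280
h=5: C(8,5)·C(5,4)·C(3,0) = 56·5·1 = 280
Total favorable: 560
Total paths: 4^8 = 65536
P = 560/65536 = 35/4096

Answer: 35/4096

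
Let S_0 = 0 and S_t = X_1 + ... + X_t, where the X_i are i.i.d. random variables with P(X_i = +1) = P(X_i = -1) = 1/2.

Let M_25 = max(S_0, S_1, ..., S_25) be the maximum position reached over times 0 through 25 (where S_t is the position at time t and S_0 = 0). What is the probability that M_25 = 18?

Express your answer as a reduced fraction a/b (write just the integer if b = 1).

Let M_25 = max(S_0,...,S_25). Use the reflection principle: for j ≥ 1, #{paths with M_25 ≥ j} = #{S_25 ≥ j} + #{S_25 ≥ j+1}.
By reflection, #{M_25 ≥ 18} = #{S_25 ≥ 18} + #{S_25 ≥ 19} = 2626 + 2626 = 5252.
#{M_25 ≥ 19} = #{S_25 ≥ 19} + #{S_25 ≥ 20} = 2626 + 326 = 2952.
#{M_25 = 18} = 5252 - 2952 = 2300.
P(M_25 = 18) = 2300/33554432 = 575/8388608

Answer: 575/8388608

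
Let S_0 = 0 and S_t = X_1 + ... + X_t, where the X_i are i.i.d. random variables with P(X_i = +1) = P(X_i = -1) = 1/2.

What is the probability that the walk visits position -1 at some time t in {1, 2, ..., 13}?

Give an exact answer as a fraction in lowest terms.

Count via complement. Let g(t,s) = #length-t paths at position s with S_1..S_t all ≠ -1.
g(t,s) = g(t-1,s-1) + g(t-1,s+1) for s ≠ -1; g(t,-1) = 0.
t=0: g(0,0)=1
t=1: g(1,1)=1
t=2: g(2,0)=1 g(2,2)=1
t=3: g(3,1)=2 g(3,3)=1
t=4: g(4,0)=2 g(4,2)=3 g(4,4)=1
t=5: g(5,1)=5 g(5,3)=4 g(5,5)=1
t=6: g(6,0)=5 g(6,2)=9 g(6,4)=5 g(6,6)=1
t=7: g(7,1)=14 g(7,3)=14 g(7,5)=6 g(7,7)=1
t=8: g(8,0)=14 g(8,2)=28 g(8,4)=20 g(8,6)=7 g(8,8)=1
t=9: g(9,1)=42 g(9,3)=48 g(9,5)=27 g(9,7)=8 g(9,9)=1
t=10: g(10,0)=42 g(10,2)=90 g(10,4)=75 g(10,6)=35 g(10,8)=9 g(10,10)=1
t=11: g(11,1)=132 g(11,3)=165 g(11,5)=110 g(11,7)=44 g(11,9)=10 g(11,11)=1
t=12: g(12,0)=132 g(12,2)=297 g(12,4)=275 g(12,6)=154 g(12,8)=54 g(12,10)=11 g(12,12)=1
t=13: g(13,1)=429 g(13,3)=572 g(13,5)=429 g(13,7)=208 g(13,9)=65 g(13,11)=12 g(13,13)=1
Paths never hitting -1: Σ_s g(13,s) = 1716
Paths hitting -1: 2^13 - 1716 = 6476
P = 6476/8192 = 1619/2048

Answer: 1619/2048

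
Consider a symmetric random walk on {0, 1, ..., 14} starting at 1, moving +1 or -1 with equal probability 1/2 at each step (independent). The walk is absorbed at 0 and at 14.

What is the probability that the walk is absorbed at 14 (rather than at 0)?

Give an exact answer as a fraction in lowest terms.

Answer: 1/14

Derivation:
Symmetric walk (p = 1/2): the harmonic-function argument gives P(hit 14 before 0 | start at 1) = a/N.
P = 1/14 = 1/14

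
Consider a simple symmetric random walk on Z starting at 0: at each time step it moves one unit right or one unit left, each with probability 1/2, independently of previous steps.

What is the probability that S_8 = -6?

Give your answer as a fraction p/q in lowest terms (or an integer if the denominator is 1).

To reach position -6 after 8 steps: need 1 step of +1 and 7 of -1.
Favorable paths: C(8,1) = 8
Total paths: 2^8 = 256
P = 8/256 = 1/32

Answer: 1/32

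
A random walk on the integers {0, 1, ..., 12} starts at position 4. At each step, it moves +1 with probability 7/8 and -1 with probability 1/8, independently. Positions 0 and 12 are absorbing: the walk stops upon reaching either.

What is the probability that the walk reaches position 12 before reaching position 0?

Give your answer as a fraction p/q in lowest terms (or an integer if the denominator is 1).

Answer: 5764801/5767203

Derivation:
Biased walk: p = 7/8, q = 1/8, r = q/p = 1/7
Gambler's ruin: P(hit 12 before 0 | start at 4) = (1 - r^a)/(1 - r^N)
r^4 = 1/2401; r^12 = 1/13841287201
P = (1 - 1/2401) / (1 - 1/13841287201) = 2400/2401 / 13841287200/13841287201 = 5764801/5767203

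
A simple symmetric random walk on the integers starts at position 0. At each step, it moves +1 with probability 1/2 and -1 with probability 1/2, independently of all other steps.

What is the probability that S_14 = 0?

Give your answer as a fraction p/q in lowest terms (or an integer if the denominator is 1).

To return to 0 after 14 steps: need exactly 7 steps of +1 and 7 of -1.
Favorable paths: C(14,7) = 3432
Total paths: 2^14 = 16384
P = 3432/16384 = 429/2048

Answer: 429/2048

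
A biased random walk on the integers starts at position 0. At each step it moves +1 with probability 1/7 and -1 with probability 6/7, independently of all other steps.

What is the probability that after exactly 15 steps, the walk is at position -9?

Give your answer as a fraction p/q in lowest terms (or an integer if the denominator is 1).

To reach position -9 after 15 steps: need 3 steps of +1 and 12 steps of -1.
Number of such sequences: C(15,3) = 455
Each has probability (1/7)^3 · (6/7)^12 = 2176782336/4747561509943
P = 455 · 2176782336/4747561509943 = 141490851840/678223072849

Answer: 141490851840/678223072849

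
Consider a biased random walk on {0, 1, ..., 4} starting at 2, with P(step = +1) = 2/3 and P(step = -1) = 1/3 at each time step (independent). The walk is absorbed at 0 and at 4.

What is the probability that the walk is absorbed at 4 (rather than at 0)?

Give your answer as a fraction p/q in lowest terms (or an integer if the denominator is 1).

Biased walk: p = 2/3, q = 1/3, r = q/p = 1/2
Gambler's ruin: P(hit 4 before 0 | start at 2) = (1 - r^a)/(1 - r^N)
r^2 = 1/4; r^4 = 1/16
P = (1 - 1/4) / (1 - 1/16) = 3/4 / 15/16 = 4/5

Answer: 4/5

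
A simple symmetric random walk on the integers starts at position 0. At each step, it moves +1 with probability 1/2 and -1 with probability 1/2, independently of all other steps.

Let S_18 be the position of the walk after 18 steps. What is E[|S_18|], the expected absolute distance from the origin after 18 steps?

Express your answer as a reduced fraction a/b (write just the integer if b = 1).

S_18 takes values m ≡ 0 (mod 2) with |m| ≤ 18; P(S_18=m) = C(18,(18+m)/2)/2^18.
Total paths: 2^18 = 262144
Distribution: P(S=-18)=1/262144, P(S=-16)=18/262144, P(S=-14)=153/262144, P(S=-12)=816/262144, P(S=-10)=3060/262144, P(S=-8)=8568/262144, P(S=-6)=18564/262144, P(S=-4)=31824/262144, P(S=-2)=43758/262144, P(S=0)=48620/262144, P(S=2)=43758/262144, P(S=4)=31824/262144, P(S=6)=18564/262144, P(S=8)=8568/262144, P(S=10)=3060/262144, P(S=12)=816/262144, P(S=14)=153/262144, P(S=16)=18/262144, P(S=18)=1/262144
E[|S_18|] = Σ_m |m|·P(S_18=m) = 875160/262144 = 109395/32768

Answer: 109395/32768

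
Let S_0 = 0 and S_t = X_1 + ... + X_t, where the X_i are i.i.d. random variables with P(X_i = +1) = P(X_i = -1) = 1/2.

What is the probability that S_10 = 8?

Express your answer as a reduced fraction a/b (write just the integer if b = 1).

To reach position 8 after 10 steps: need 9 steps of +1 and 1 of -1.
Favorable paths: C(10,9) = 10
Total paths: 2^10 = 1024
P = 10/1024 = 5/512

Answer: 5/512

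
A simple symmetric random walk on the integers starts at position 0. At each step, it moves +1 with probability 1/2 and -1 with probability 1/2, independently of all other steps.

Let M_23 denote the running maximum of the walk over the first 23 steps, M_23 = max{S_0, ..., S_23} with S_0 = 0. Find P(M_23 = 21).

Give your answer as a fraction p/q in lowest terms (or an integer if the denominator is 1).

Answer: 23/8388608

Derivation:
Let M_23 = max(S_0,...,S_23). Use the reflection principle: for j ≥ 1, #{paths with M_23 ≥ j} = #{S_23 ≥ j} + #{S_23 ≥ j+1}.
By reflection, #{M_23 ≥ 21} = #{S_23 ≥ 21} + #{S_23 ≥ 22} = 24 + 1 = 25.
#{M_23 ≥ 22} = #{S_23 ≥ 22} + #{S_23 ≥ 23} = 1 + 1 = 2.
#{M_23 = 21} = 25 - 2 = 23.
P(M_23 = 21) = 23/8388608 = 23/8388608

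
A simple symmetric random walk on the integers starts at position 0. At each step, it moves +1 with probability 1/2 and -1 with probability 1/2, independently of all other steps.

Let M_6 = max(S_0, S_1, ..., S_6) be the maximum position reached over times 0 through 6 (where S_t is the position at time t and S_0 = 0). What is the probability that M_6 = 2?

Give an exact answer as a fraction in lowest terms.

Let M_6 = max(S_0,...,S_6). Use the reflection principle: for j ≥ 1, #{paths with M_6 ≥ j} = #{S_6 ≥ j} + #{S_6 ≥ j+1}.
By reflection, #{M_6 ≥ 2} = #{S_6 ≥ 2} + #{S_6 ≥ 3} = 22 + 7 = 29.
#{M_6 ≥ 3} = #{S_6 ≥ 3} + #{S_6 ≥ 4} = 7 + 7 = 14.
#{M_6 = 2} = 29 - 14 = 15.
P(M_6 = 2) = 15/64 = 15/64

Answer: 15/64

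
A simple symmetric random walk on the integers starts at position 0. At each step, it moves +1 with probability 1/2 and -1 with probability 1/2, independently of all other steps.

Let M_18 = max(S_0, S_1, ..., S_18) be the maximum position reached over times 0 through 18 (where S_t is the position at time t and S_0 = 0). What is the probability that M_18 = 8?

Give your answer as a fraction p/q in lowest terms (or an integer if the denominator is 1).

Let M_18 = max(S_0,...,S_18). Use the reflection principle: for j ≥ 1, #{paths with M_18 ≥ j} = #{S_18 ≥ j} + #{S_18 ≥ j+1}.
By reflection, #{M_18 ≥ 8} = #{S_18 ≥ 8} + #{S_18 ≥ 9} = 12616 + 4048 = 16664.
#{M_18 ≥ 9} = #{S_18 ≥ 9} + #{S_18 ≥ 10} = 4048 + 4048 = 8096.
#{M_18 = 8} = 16664 - 8096 = 8568.
P(M_18 = 8) = 8568/262144 = 1071/32768

Answer: 1071/32768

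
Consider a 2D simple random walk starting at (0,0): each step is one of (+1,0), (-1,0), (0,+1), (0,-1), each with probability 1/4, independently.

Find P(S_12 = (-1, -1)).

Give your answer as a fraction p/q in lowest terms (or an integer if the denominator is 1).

Let h be the number of horizontal steps (so 12-h are vertical). To end at (-1,-1) need (h-1)/2 right-steps and ((12-h)-1)/2 up-steps.
Sum over h with 1 ≤ h ≤ 11, h ≡ 1 (mod 2), 12-h ≡ 1 (mod 2):
h=1: C(12,1)·C(1,0)·C(11,5) = 12·1·462 = 5544
h=3: C(12,3)·C(3,1)·C(9,4) = 220·3·126 = 83160
h=5: C(12,5)·C(5,2)·C(7,3) = 792·10·35 = 277200
h=7: C(12,7)·C(7,3)·C(5,2) = 792·35·10 = 277200
h=9: C(12,9)·C(9,4)·C(3,1) = 220·126·3 = 83160
h=11: C(12,11)·C(11,5)·C(1,0) = 12·462·1 = 5544
Total favorable: 731808
Total paths: 4^12 = 16777216
P = 731808/16777216 = 22869/524288

Answer: 22869/524288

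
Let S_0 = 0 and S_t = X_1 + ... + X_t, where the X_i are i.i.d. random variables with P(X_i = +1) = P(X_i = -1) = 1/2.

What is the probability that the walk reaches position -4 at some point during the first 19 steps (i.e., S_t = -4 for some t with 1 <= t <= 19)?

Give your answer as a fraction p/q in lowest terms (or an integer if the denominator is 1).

Count via complement. Let g(t,s) = #length-t paths at position s with S_1..S_t all ≠ -4.
g(t,s) = g(t-1,s-1) + g(t-1,s+1) for s ≠ -4; g(t,-4) = 0.
t=0: g(0,0)=1
t=1: g(1,-1)=1 g(1,1)=1
t=2: g(2,-2)=1 g(2,0)=2 g(2,2)=1
t=3: g(3,-3)=1 g(3,-1)=3 g(3,1)=3 g(3,3)=1
t=4: g(4,-2)=4 g(4,0)=6 g(4,2)=4 g(4,4)=1
t=5: g(5,-3)=4 g(5,-1)=10 g(5,1)=10 g(5,3)=5 g(5,5)=1
t=6: g(6,-2)=14 g(6,0)=20 g(6,2)=15 g(6,4)=6 g(6,6)=1
t=7: g(7,-3)=14 g(7,-1)=34 g(7,1)=35 g(7,3)=21 g(7,5)=7 g(7,7)=1
t=8: g(8,-2)=48 g(8,0)=69 g(8,2)=56 g(8,4)=28 g(8,6)=8 g(8,8)=1
t=9: g(9,-3)=48 g(9,-1)=117 g(9,1)=125 g(9,3)=84 g(9,5)=36 g(9,7)=9 g(9,9)=1
t=10: g(10,-2)=165 g(10,0)=242 g(10,2)=209 g(10,4)=120 g(10,6)=45 g(10,8)=10 g(10,10)=1
t=11: g(11,-3)=165 g(11,-1)=407 g(11,1)=451 g(11,3)=329 g(11,5)=165 g(11,7)=55 g(11,9)=11 g(11,11)=1
t=12: g(12,-2)=572 g(12,0)=858 g(12,2)=780 g(12,4)=494 g(12,6)=220 g(12,8)=66 g(12,10)=12 g(12,12)=1
t=13: g(13,-3)=572 g(13,-1)=1430 g(13,1)=1638 g(13,3)=1274 g(13,5)=714 g(13,7)=286 g(13,9)=78 g(13,11)=13 g(13,13)=1
t=14: g(14,-2)=2002 g(14,0)=3068 g(14,2)=2912 g(14,4)=1988 g(14,6)=1000 g(14,8)=364 g(14,10)=91 g(14,12)=14 g(14,14)=1
t=15: g(15,-3)=2002 g(15,-1)=5070 g(15,1)=5980 g(15,3)=4900 g(15,5)=2988 g(15,7)=1364 g(15,9)=455 g(15,11)=105 g(15,13)=15 g(15,15)=1
t=16: g(16,-2)=7072 g(16,0)=11050 g(16,2)=10880 g(16,4)=7888 g(16,6)=4352 g(16,8)=1819 g(16,10)=560 g(16,12)=120 g(16,14)=16 g(16,16)=1
t=17: g(17,-3)=7072 g(17,-1)=18122 g(17,1)=21930 g(17,3)=18768 g(17,5)=12240 g(17,7)=6171 g(17,9)=2379 g(17,11)=680 g(17,13)=136 g(17,15)=17 g(17,17)=1
t=18: g(18,-2)=25194 g(18,0)=40052 g(18,2)=40698 g(18,4)=31008 g(18,6)=18411 g(18,8)=8550 g(18,10)=3059 g(18,12)=816 g(18,14)=153 g(18,16)=18 g(18,18)=1
t=19: g(19,-3)=25194 g(19,-1)=65246 g(19,1)=80750 g(19,3)=71706 g(19,5)=49419 g(19,7)=26961 g(19,9)=11609 g(19,11)=3875 g(19,13)=969 g(19,15)=171 g(19,17)=19 g(19,19)=1
Paths never hitting -4: Σ_s g(19,s) = 335920
Paths hitting -4: 2^19 - 335920 = 188368
P = 188368/524288 = 11773/32768

Answer: 11773/32768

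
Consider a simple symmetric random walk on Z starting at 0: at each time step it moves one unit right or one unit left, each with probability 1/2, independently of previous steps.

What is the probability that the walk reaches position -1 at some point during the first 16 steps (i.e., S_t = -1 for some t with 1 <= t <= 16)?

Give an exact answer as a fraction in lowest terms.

Answer: 26333/32768

Derivation:
Count via complement. Let g(t,s) = #length-t paths at position s with S_1..S_t all ≠ -1.
g(t,s) = g(t-1,s-1) + g(t-1,s+1) for s ≠ -1; g(t,-1) = 0.
t=0: g(0,0)=1
t=1: g(1,1)=1
t=2: g(2,0)=1 g(2,2)=1
t=3: g(3,1)=2 g(3,3)=1
t=4: g(4,0)=2 g(4,2)=3 g(4,4)=1
t=5: g(5,1)=5 g(5,3)=4 g(5,5)=1
t=6: g(6,0)=5 g(6,2)=9 g(6,4)=5 g(6,6)=1
t=7: g(7,1)=14 g(7,3)=14 g(7,5)=6 g(7,7)=1
t=8: g(8,0)=14 g(8,2)=28 g(8,4)=20 g(8,6)=7 g(8,8)=1
t=9: g(9,1)=42 g(9,3)=48 g(9,5)=27 g(9,7)=8 g(9,9)=1
t=10: g(10,0)=42 g(10,2)=90 g(10,4)=75 g(10,6)=35 g(10,8)=9 g(10,10)=1
t=11: g(11,1)=132 g(11,3)=165 g(11,5)=110 g(11,7)=44 g(11,9)=10 g(11,11)=1
t=12: g(12,0)=132 g(12,2)=297 g(12,4)=275 g(12,6)=154 g(12,8)=54 g(12,10)=11 g(12,12)=1
t=13: g(13,1)=429 g(13,3)=572 g(13,5)=429 g(13,7)=208 g(13,9)=65 g(13,11)=12 g(13,13)=1
t=14: g(14,0)=429 g(14,2)=1001 g(14,4)=1001 g(14,6)=637 g(14,8)=273 g(14,10)=77 g(14,12)=13 g(14,14)=1
t=15: g(15,1)=1430 g(15,3)=2002 g(15,5)=1638 g(15,7)=910 g(15,9)=350 g(15,11)=90 g(15,13)=14 g(15,15)=1
t=16: g(16,0)=1430 g(16,2)=3432 g(16,4)=3640 g(16,6)=2548 g(16,8)=1260 g(16,10)=440 g(16,12)=104 g(16,14)=15 g(16,16)=1
Paths never hitting -1: Σ_s g(16,s) = 12870
Paths hitting -1: 2^16 - 12870 = 52666
P = 52666/65536 = 26333/32768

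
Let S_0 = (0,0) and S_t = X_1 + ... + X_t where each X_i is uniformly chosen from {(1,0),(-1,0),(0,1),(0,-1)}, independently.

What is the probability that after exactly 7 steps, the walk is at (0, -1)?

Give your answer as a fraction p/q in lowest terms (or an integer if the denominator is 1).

Let h be the number of horizontal steps (so 7-h are vertical). To end at (0,-1) need (h+0)/2 right-steps and ((7-h)-1)/2 up-steps.
Sum over h with 0 ≤ h ≤ 6, h ≡ 0 (mod 2), 7-h ≡ 1 (mod 2):
h=0: C(7,0)·C(0,0)·C(7,3) = 1·1·35 = 35
h=2: C(7,2)·C(2,1)·C(5,2) = 21·2·10 = 420
h=4: C(7,4)·C(4,2)·C(3,1) = 35·6·3 = 630
h=6: C(7,6)·C(6,3)·C(1,0) = 7·20·1 = 140
Total favorable: 1225
Total paths: 4^7 = 16384
P = 1225/16384 = 1225/16384

Answer: 1225/16384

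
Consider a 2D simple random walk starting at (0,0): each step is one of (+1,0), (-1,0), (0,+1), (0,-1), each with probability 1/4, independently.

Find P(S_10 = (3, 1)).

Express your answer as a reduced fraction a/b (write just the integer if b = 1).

Let h be the number of horizontal steps (so 10-h are vertical). To end at (3,1) need (h+3)/2 right-steps and ((10-h)+1)/2 up-steps.
Sum over h with 3 ≤ h ≤ 9, h ≡ 1 (mod 2), 10-h ≡ 1 (mod 2):
h=3: C(10,3)·C(3,3)·C(7,4) = 120·1·35 = 4200
h=5: C(10,5)·C(5,4)·C(5,3) = 252·5·10 = 12600
h=7: C(10,7)·C(7,5)·C(3,2) = 120·21·3 = 7560
h=9: C(10,9)·C(9,6)·C(1,1) = 10·84·1 = 840
Total favorable: 25200
Total paths: 4^10 = 1048576
P = 25200/1048576 = 1575/65536

Answer: 1575/65536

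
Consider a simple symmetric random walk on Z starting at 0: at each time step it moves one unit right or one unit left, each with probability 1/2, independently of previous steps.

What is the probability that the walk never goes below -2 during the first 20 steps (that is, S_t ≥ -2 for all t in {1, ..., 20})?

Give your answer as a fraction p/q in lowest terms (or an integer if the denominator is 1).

Answer: 130169/262144

Derivation:
Let f(t,s) = #length-t paths at position s with S_1..S_t all ≥ -2.
f(t,s) = f(t-1,s-1) + f(t-1,s+1) for s ≥ -2; f(t,s) = 0 for s < -2.
t=0: f(0,0)=1
t=1: f(1,-1)=1 f(1,1)=1
t=2: f(2,-2)=1 f(2,0)=2 f(2,2)=1
t=3: f(3,-1)=3 f(3,1)=3 f(3,3)=1
t=4: f(4,-2)=3 f(4,0)=6 f(4,2)=4 f(4,4)=1
t=5: f(5,-1)=9 f(5,1)=10 f(5,3)=5 f(5,5)=1
t=6: f(6,-2)=9 f(6,0)=19 f(6,2)=15 f(6,4)=6 f(6,6)=1
t=7: f(7,-1)=28 f(7,1)=34 f(7,3)=21 f(7,5)=7 f(7,7)=1
t=8: f(8,-2)=28 f(8,0)=62 f(8,2)=55 f(8,4)=28 f(8,6)=8 f(8,8)=1
t=9: f(9,-1)=90 f(9,1)=117 f(9,3)=83 f(9,5)=36 f(9,7)=9 f(9,9)=1
t=10: f(10,-2)=90 f(10,0)=207 f(10,2)=200 f(10,4)=119 f(10,6)=45 f(10,8)=10 f(10,10)=1
t=11: f(11,-1)=297 f(11,1)=407 f(11,3)=319 f(11,5)=164 f(11,7)=55 f(11,9)=11 f(11,11)=1
t=12: f(12,-2)=297 f(12,0)=704 f(12,2)=726 f(12,4)=483 f(12,6)=219 f(12,8)=66 f(12,10)=12 f(12,12)=1
t=13: f(13,-1)=1001 f(13,1)=1430 f(13,3)=1209 f(13,5)=702 f(13,7)=285 f(13,9)=78 f(13,11)=13 f(13,13)=1
t=14: f(14,-2)=1001 f(14,0)=2431 f(14,2)=2639 f(14,4)=1911 f(14,6)=987 f(14,8)=363 f(14,10)=91 f(14,12)=14 f(14,14)=1
t=15: f(15,-1)=3432 f(15,1)=5070 f(15,3)=4550 f(15,5)=2898 f(15,7)=1350 f(15,9)=454 f(15,11)=105 f(15,13)=15 f(15,15)=1
t=16: f(16,-2)=3432 f(16,0)=8502 f(16,2)=9620 f(16,4)=7448 f(16,6)=4248 f(16,8)=1804 f(16,10)=559 f(16,12)=120 f(16,14)=16 f(16,16)=1
t=17: f(17,-1)=11934 f(17,1)=18122 f(17,3)=17068 f(17,5)=11696 f(17,7)=6052 f(17,9)=2363 f(17,11)=679 f(17,13)=136 f(17,15)=17 f(17,17)=1
t=18: f(18,-2)=11934 f(18,0)=30056 f(18,2)=35190 f(18,4)=28764 f(18,6)=17748 f(18,8)=8415 f(18,10)=3042 f(18,12)=815 f(18,14)=153 f(18,16)=18 f(18,18)=1
t=19: f(19,-1)=41990 f(19,1)=65246 f(19,3)=63954 f(19,5)=46512 f(19,7)=26163 f(19,9)=11457 f(19,11)=3857 f(19,13)=968 f(19,15)=171 f(19,17)=19 f(19,19)=1
t=20: f(20,-2)=41990 f(20,0)=107236 f(20,2)=129200 f(20,4)=110466 f(20,6)=72675 f(20,8)=37620 f(20,10)=15314 f(20,12)=4825 f(20,14)=1139 f(20,16)=190 f(20,18)=20 f(20,20)=1
Σ_s f(20,s) = 520676
P = 520676/1048576 = 130169/262144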